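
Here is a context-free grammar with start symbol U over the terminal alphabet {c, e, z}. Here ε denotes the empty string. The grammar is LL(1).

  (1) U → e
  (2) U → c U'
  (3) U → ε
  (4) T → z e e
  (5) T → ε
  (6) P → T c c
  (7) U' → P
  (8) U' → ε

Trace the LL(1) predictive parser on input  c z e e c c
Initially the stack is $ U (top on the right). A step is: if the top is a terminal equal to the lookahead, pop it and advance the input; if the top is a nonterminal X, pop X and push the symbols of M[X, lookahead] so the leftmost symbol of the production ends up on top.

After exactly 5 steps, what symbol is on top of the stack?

z

     Stack    Input          Action
  1  $ U      c z e e c c $  expand U → c U'
  2  $ U' c   c z e e c c $  match c
  3  $ U'     z e e c c $    expand U' → P
  4  $ P      z e e c c $    expand P → T c c
  5  $ c c T  z e e c c $    expand T → z e e
Stack after step 5: $ c c e e z (top = z).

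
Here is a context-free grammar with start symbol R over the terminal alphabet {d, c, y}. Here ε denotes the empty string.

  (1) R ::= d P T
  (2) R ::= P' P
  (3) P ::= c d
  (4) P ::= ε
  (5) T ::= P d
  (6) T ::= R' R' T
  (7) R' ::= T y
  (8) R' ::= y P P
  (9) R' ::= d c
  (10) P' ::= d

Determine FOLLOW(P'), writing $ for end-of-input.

FIRST(P): from P::=c d we get {c}; from P::=ε we get {ε}. So FIRST(P) = {ε, c}.
FIRST(P'): from P'::=d we get {d}. So FIRST(P') = {d}.
FIRST(R): from R::=d P T we get {d}; from R::=P' P we get {d}. So FIRST(R) = {d}.
FIRST(T): from T::=P d we get {c, d}; from T::=R' R' T we get {c, d, y}. So FIRST(T) = {c, d, y}.
FIRST(R'): from R'::=T y we get {c, d, y}; from R'::=y P P we get {y}; from R'::=d c we get {d}. So FIRST(R') = {c, d, y}.
FOLLOW(R) includes $ since R is the start symbol.
FOLLOW(R): R appears on no right-hand side. Thus FOLLOW(R) = {$}.
FOLLOW(T): in R::=d P T, the suffix after T is empty, so FOLLOW(T) ⊇ FOLLOW(R) = {$}; in T::=R' R' T, the suffix after T is empty (adds nothing new); in R'::=T y, T is followed by y with FIRST {y}. Thus FOLLOW(T) = {$, y}.
FOLLOW(R'): in T::=R' R' T (occurrence 1), R' is followed by R' T with FIRST {c, d, y}; in T::=R' R' T (occurrence 2), R' is followed by T with FIRST {c, d, y}. Thus FOLLOW(R') = {c, d, y}.
FOLLOW(P): in R::=d P T, P is followed by T with FIRST {c, d, y}; in R::=P' P, the suffix after P is empty, so FOLLOW(P) ⊇ FOLLOW(R) = {$}; in T::=P d, P is followed by d with FIRST {d}; in R'::=y P P (occurrence 1), P is followed by P with FIRST {ε, c}; in R'::=y P P (occurrence 1), the suffix after P is nullable, so FOLLOW(P) ⊇ FOLLOW(R') = {c, d, y}; in R'::=y P P (occurrence 2), the suffix after P is empty, so FOLLOW(P) ⊇ FOLLOW(R') = {c, d, y}. Thus FOLLOW(P) = {$, c, d, y}.
FOLLOW(P'): in R::=P' P, P' is followed by P with FIRST {ε, c}; in R::=P' P, the suffix after P' is nullable, so FOLLOW(P') ⊇ FOLLOW(R) = {$}. Thus FOLLOW(P') = {$, c}.

{$, c}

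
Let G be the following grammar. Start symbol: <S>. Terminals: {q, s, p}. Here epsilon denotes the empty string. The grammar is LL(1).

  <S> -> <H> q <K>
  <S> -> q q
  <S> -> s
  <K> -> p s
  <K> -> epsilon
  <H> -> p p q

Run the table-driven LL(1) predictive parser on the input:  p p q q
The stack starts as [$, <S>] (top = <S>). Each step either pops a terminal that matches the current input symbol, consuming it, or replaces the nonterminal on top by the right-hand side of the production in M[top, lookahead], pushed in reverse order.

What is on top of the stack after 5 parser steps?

q

step 1: stack=$ <S>  input=p p q q $  — expand <S> -> <H> q <K>
step 2: stack=$ <K> q <H>  input=p p q q $  — expand <H> -> p p q
step 3: stack=$ <K> q q p p  input=p p q q $  — match p
step 4: stack=$ <K> q q p  input=p q q $  — match p
step 5: stack=$ <K> q q  input=q q $  — match q
Stack after step 5: $ <K> q (top = q).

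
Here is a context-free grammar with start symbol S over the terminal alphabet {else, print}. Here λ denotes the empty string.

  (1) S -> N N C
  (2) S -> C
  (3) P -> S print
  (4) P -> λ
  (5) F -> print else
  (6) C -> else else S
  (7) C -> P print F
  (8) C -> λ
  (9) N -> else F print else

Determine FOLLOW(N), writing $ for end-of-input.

{$, else, print}

FIRST(F): from F->print else we get {print}. So FIRST(F) = {print}.
FIRST(N): from N->else F print else we get {else}. So FIRST(N) = {else}.
FIRST(S): from S->N N C we get {else}; from S->C we get {λ, else, print}. So FIRST(S) = {λ, else, print}.
FIRST(P): from P->S print we get {else, print}; from P->λ we get {λ}. So FIRST(P) = {λ, else, print}.
FIRST(C): from C->else else S we get {else}; from C->P print F we get {else, print}; from C->λ we get {λ}. So FIRST(C) = {λ, else, print}.
FOLLOW(S) includes $ since S is the start symbol.
FOLLOW(P): in C->P print F, P is followed by print F with FIRST {print}. Thus FOLLOW(P) = {print}.
FOLLOW(S): in P->S print, S is followed by print with FIRST {print}; in C->else else S, the suffix after S is empty, so FOLLOW(S) ⊇ FOLLOW(C) = {$, print}. Thus FOLLOW(S) = {$, print}.
FOLLOW(C): in S->N N C, the suffix after C is empty, so FOLLOW(C) ⊇ FOLLOW(S) = {$, print}; in S->C, the suffix after C is empty, so FOLLOW(C) ⊇ FOLLOW(S) = {$, print}. Thus FOLLOW(C) = {$, print}.
FOLLOW(F): in C->P print F, the suffix after F is empty, so FOLLOW(F) ⊇ FOLLOW(C) = {$, print}; in N->else F print else, F is followed by print else with FIRST {print}. Thus FOLLOW(F) = {$, print}.
FOLLOW(N): in S->N N C (occurrence 1), N is followed by N C with FIRST {else}; in S->N N C (occurrence 2), N is followed by C with FIRST {λ, else, print}; in S->N N C (occurrence 2), the suffix after N is nullable, so FOLLOW(N) ⊇ FOLLOW(S) = {$, print}. Thus FOLLOW(N) = {$, else, print}.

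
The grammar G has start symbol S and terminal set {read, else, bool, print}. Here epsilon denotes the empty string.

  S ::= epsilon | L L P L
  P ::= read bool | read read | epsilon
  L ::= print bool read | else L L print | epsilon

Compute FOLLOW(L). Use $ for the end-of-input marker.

FIRST(P) = {epsilon, read}
FIRST(L) = {epsilon, else, print}
FIRST(S) = {epsilon, else, print, read}  (via L L P L)
FOLLOW(S) includes $ since S is the start symbol.
FOLLOW(S): S appears on no right-hand side. Thus FOLLOW(S) = {$}.
FOLLOW(P): in S::=L L P L, P is followed by L with FIRST {epsilon, else, print}; in S::=L L P L, the suffix after P is nullable, so FOLLOW(P) ⊇ FOLLOW(S) = {$}. Thus FOLLOW(P) = {$, else, print}.
FOLLOW(L): in S::=L L P L (occurrence 1), L is followed by L P L with FIRST {epsilon, else, print, read}; in S::=L L P L (occurrence 1), the suffix after L is nullable, so FOLLOW(L) ⊇ FOLLOW(S) = {$}; in S::=L L P L (occurrence 2), L is followed by P L with FIRST {epsilon, else, print, read}; in S::=L L P L (occurrence 2), the suffix after L is nullable, so FOLLOW(L) ⊇ FOLLOW(S) = {$}; in S::=L L P L (occurrence 3), the suffix after L is empty, so FOLLOW(L) ⊇ FOLLOW(S) = {$}; in L::=else L L print (occurrence 1), L is followed by L print with FIRST {else, print}; in L::=else L L print (occurrence 2), L is followed by print with FIRST {print}. Thus FOLLOW(L) = {$, else, print, read}.

{$, else, print, read}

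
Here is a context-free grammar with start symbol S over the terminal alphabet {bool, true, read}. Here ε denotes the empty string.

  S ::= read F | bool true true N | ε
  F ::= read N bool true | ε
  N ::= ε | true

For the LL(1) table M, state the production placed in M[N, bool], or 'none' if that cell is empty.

FIRST(S): from S::=read F we get {read}; from S::=bool true true N we get {bool}; from S::=ε we get {ε}. So FIRST(S) = {ε, bool, read}.
FIRST(F): from F::=read N bool true we get {read}; from F::=ε we get {ε}. So FIRST(F) = {ε, read}.
FIRST(N): from N::=ε we get {ε}; from N::=true we get {true}. So FIRST(N) = {ε, true}.
FOLLOW(S) includes $ since S is the start symbol.
FOLLOW(S): S appears on no right-hand side. Thus FOLLOW(S) = {$}.
FOLLOW(N): in S::=bool true true N, the suffix after N is empty, so FOLLOW(N) ⊇ FOLLOW(S) = {$}; in F::=read N bool true, N is followed by bool true with FIRST {bool}. Thus FOLLOW(N) = {$, bool}.
For N ::= ε: FIRST(ε) = {ε}, so it goes in M[N, t] for t ∈ {}; since ε ∈ FIRST, also for every t ∈ FOLLOW(N) = {$, bool}.
For N ::= true: FIRST(true) = {true}, so it goes in M[N, t] for t ∈ {true}.

N ::= ε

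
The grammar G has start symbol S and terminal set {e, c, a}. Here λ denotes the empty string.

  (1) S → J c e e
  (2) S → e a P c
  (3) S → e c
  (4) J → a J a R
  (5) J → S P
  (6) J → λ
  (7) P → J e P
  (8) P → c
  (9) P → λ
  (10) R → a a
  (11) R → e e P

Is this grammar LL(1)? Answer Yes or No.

No

FIRST(S) = {a, c, e}
FIRST(J) = {λ, a, c, e}
FIRST(P) = {λ, a, c, e}
FIRST(R) = {a, e}
FOLLOW(S) = {$, a, c, e}
FOLLOW(J) = {a, c, e}
FOLLOW(P) = {a, c, e}
FOLLOW(R) = {a, c, e}
Cell M[J, a] receives both J → a J a R and J → S P and J → λ — the grammar is not LL(1).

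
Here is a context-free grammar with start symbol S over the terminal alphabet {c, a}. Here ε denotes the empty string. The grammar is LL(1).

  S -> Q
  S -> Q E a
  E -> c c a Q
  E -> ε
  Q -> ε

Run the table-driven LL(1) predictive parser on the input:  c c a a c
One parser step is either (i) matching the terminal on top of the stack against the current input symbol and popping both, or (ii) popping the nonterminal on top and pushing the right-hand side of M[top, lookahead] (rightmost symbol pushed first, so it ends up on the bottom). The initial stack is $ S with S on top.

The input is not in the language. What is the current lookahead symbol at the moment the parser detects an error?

c

     Stack        Input        Action
  1  $ S          c c a a c $  expand S -> Q E a
  2  $ a E Q      c c a a c $  expand Q -> ε
  3  $ a E        c c a a c $  expand E -> c c a Q
  4  $ a Q a c c  c c a a c $  match c
  5  $ a Q a c    c a a c $    match c
  6  $ a Q a      a a c $      match a
  7  $ a Q        a c $        expand Q -> ε
  8  $ a          a c $        match a
  9  $            c $          error: stack empty but input remains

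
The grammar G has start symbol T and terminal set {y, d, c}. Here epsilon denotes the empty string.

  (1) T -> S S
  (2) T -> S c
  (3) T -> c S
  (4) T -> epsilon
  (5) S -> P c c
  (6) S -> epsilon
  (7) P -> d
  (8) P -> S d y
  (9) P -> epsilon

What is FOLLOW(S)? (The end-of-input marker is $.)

FIRST(T): from T->S S we get {epsilon, c, d}; from T->S c we get {c, d}; from T->c S we get {c}; from T->epsilon we get {epsilon}. So FIRST(T) = {epsilon, c, d}.
FIRST(S): from S->P c c we get {c, d}; from S->epsilon we get {epsilon}. So FIRST(S) = {epsilon, c, d}.
FIRST(P): from P->d we get {d}; from P->S d y we get {c, d}; from P->epsilon we get {epsilon}. So FIRST(P) = {epsilon, c, d}.
FOLLOW(T) includes $ since T is the start symbol.
FOLLOW(T): T appears on no right-hand side. Thus FOLLOW(T) = {$}.
FOLLOW(S): in T->S S (occurrence 1), S is followed by S with FIRST {epsilon, c, d}; in T->S S (occurrence 1), the suffix after S is nullable, so FOLLOW(S) ⊇ FOLLOW(T) = {$}; in T->S S (occurrence 2), the suffix after S is empty, so FOLLOW(S) ⊇ FOLLOW(T) = {$}; in T->S c, S is followed by c with FIRST {c}; in T->c S, the suffix after S is empty, so FOLLOW(S) ⊇ FOLLOW(T) = {$}; in P->S d y, S is followed by d y with FIRST {d}. Thus FOLLOW(S) = {$, c, d}.
FOLLOW(P): in S->P c c, P is followed by c c with FIRST {c}. Thus FOLLOW(P) = {c}.

{$, c, d}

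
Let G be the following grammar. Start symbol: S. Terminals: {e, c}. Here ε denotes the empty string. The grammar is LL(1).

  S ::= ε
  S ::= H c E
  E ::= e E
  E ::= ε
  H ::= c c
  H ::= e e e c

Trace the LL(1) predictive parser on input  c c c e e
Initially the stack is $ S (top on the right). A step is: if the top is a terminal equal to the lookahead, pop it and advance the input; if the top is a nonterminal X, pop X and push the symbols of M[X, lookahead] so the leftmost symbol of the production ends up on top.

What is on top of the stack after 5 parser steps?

E

step 1: stack=$ S  input=c c c e e $  — expand S ::= H c E
step 2: stack=$ E c H  input=c c c e e $  — expand H ::= c c
step 3: stack=$ E c c c  input=c c c e e $  — match c
step 4: stack=$ E c c  input=c c e e $  — match c
step 5: stack=$ E c  input=c e e $  — match c
Stack after step 5: $ E (top = E).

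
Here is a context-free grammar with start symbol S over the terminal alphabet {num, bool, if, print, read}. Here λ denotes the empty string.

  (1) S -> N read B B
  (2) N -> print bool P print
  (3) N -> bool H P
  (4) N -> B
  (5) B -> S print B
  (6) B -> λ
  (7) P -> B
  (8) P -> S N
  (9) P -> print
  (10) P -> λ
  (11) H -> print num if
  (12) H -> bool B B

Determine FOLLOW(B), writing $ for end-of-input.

{$, bool, print, read}

FIRST(H): from H->print num if we get {print}; from H->bool B B we get {bool}. So FIRST(H) = {bool, print}.
FIRST(S): from S->N read B B we get {bool, print, read}. So FIRST(S) = {bool, print, read}.
FIRST(B): from B->S print B we get {bool, print, read}; from B->λ we get {λ}. So FIRST(B) = {λ, bool, print, read}.
FIRST(N): from N->print bool P print we get {print}; from N->bool H P we get {bool}; from N->B we get {λ, bool, print, read}. So FIRST(N) = {λ, bool, print, read}.
FIRST(P): from P->B we get {λ, bool, print, read}; from P->S N we get {bool, print, read}; from P->print we get {print}; from P->λ we get {λ}. So FIRST(P) = {λ, bool, print, read}.
FOLLOW(S) includes $ since S is the start symbol.
FOLLOW(S): in B->S print B, S is followed by print B with FIRST {print}; in P->S N, S is followed by N with FIRST {λ, bool, print, read}; in P->S N, the suffix after S is nullable, so FOLLOW(S) ⊇ FOLLOW(P) = {print, read}. Thus FOLLOW(S) = {$, bool, print, read}.
FOLLOW(N): in S->N read B B, N is followed by read B B with FIRST {read}; in P->S N, the suffix after N is empty, so FOLLOW(N) ⊇ FOLLOW(P) = {print, read}. Thus FOLLOW(N) = {print, read}.
FOLLOW(P): in N->print bool P print, P is followed by print with FIRST {print}; in N->bool H P, the suffix after P is empty, so FOLLOW(P) ⊇ FOLLOW(N) = {print, read}. Thus FOLLOW(P) = {print, read}.
FOLLOW(H): in N->bool H P, H is followed by P with FIRST {λ, bool, print, read}; in N->bool H P, the suffix after H is nullable, so FOLLOW(H) ⊇ FOLLOW(N) = {print, read}. Thus FOLLOW(H) = {bool, print, read}.
FOLLOW(B): in S->N read B B (occurrence 1), B is followed by B with FIRST {λ, bool, print, read}; in S->N read B B (occurrence 1), the suffix after B is nullable, so FOLLOW(B) ⊇ FOLLOW(S) = {$, bool, print, read}; in S->N read B B (occurrence 2), the suffix after B is empty, so FOLLOW(B) ⊇ FOLLOW(S) = {$, bool, print, read}; in N->B, the suffix after B is empty, so FOLLOW(B) ⊇ FOLLOW(N) = {print, read}; in B->S print B, the suffix after B is empty (adds nothing new); in P->B, the suffix after B is empty, so FOLLOW(B) ⊇ FOLLOW(P) = {print, read}; in H->bool B B (occurrence 1), B is followed by B with FIRST {λ, bool, print, read}; in H->bool B B (occurrence 1), the suffix after B is nullable, so FOLLOW(B) ⊇ FOLLOW(H) = {bool, print, read}; in H->bool B B (occurrence 2), the suffix after B is empty, so FOLLOW(B) ⊇ FOLLOW(H) = {bool, print, read}. Thus FOLLOW(B) = {$, bool, print, read}.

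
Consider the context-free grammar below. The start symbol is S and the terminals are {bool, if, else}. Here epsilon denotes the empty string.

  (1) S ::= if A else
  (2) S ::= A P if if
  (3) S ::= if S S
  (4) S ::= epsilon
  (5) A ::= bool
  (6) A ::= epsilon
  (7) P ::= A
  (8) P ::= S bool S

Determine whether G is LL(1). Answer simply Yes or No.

No

FIRST(S) = {epsilon, bool, if}
FIRST(A) = {epsilon, bool}
FIRST(P) = {epsilon, bool, if}
FOLLOW(S) = {$, bool, if}
FOLLOW(A) = {bool, else, if}
FOLLOW(P) = {if}
Cell M[A, bool] receives both A ::= bool and A ::= epsilon — the grammar is not LL(1).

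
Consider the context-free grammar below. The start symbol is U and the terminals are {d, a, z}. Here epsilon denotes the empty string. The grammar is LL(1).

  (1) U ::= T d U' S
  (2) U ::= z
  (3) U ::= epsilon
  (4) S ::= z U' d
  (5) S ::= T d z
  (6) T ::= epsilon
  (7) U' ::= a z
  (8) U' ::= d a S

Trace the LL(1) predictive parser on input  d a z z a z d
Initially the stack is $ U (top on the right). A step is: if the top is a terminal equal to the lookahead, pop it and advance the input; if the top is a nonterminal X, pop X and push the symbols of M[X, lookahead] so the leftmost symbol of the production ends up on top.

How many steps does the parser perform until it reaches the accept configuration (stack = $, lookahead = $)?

step 1: stack=$ U  input=d a z z a z d $  — expand U ::= T d U' S
step 2: stack=$ S U' d T  input=d a z z a z d $  — expand T ::= epsilon
step 3: stack=$ S U' d  input=d a z z a z d $  — match d
step 4: stack=$ S U'  input=a z z a z d $  — expand U' ::= a z
step 5: stack=$ S z a  input=a z z a z d $  — match a
step 6: stack=$ S z  input=z z a z d $  — match z
step 7: stack=$ S  input=z a z d $  — expand S ::= z U' d
step 8: stack=$ d U' z  input=z a z d $  — match z
step 9: stack=$ d U'  input=a z d $  — expand U' ::= a z
step 10: stack=$ d z a  input=a z d $  — match a
step 11: stack=$ d z  input=z d $  — match z
step 12: stack=$ d  input=d $  — match d
Accept reached after 12 steps.

12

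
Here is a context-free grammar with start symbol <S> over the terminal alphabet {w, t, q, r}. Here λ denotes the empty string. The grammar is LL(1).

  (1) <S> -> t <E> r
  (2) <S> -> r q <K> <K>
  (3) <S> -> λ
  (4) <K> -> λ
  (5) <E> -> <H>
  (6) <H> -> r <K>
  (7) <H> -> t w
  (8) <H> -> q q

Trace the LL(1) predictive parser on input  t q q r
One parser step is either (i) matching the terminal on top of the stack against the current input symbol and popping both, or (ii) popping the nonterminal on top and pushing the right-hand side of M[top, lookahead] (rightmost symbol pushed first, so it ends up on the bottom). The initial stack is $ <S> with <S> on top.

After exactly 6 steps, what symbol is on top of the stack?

r

step 1: stack=$ <S>  input=t q q r $  — expand <S> -> t <E> r
step 2: stack=$ r <E> t  input=t q q r $  — match t
step 3: stack=$ r <E>  input=q q r $  — expand <E> -> <H>
step 4: stack=$ r <H>  input=q q r $  — expand <H> -> q q
step 5: stack=$ r q q  input=q q r $  — match q
step 6: stack=$ r q  input=q r $  — match q
Stack after step 6: $ r (top = r).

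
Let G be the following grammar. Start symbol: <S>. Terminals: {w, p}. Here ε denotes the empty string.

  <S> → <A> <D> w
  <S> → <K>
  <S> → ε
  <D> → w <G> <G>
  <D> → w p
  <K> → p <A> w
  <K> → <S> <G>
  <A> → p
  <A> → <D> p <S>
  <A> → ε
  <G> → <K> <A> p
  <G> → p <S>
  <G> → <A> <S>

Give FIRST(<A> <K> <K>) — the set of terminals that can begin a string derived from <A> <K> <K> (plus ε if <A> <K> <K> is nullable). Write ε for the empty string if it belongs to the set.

{ε, p, w}

FIRST(<D>) = {w}
FIRST(<A>) = {ε, p, w}  (via <D> p <S>)
FIRST(<S>) = {ε, p, w}  (via <A> <D> w, <K>)
FIRST(<K>) = {ε, p, w}  (via <S> <G>)
FIRST(<G>) = {ε, p, w}  (via <K> <A> p, <A> <S>)
FIRST(<A> <K> <K>): take FIRST of each symbol in turn, carrying on past any symbol whose FIRST contains ε; result {ε, p, w}.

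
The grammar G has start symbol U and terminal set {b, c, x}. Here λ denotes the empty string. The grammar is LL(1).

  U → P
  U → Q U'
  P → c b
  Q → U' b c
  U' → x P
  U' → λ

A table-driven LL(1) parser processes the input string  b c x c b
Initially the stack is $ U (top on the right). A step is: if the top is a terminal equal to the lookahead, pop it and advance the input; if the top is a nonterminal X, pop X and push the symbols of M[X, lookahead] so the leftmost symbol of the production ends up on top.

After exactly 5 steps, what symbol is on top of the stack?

     Stack        Input        Action
  1  $ U          b c x c b $  expand U → Q U'
  2  $ U' Q       b c x c b $  expand Q → U' b c
  3  $ U' c b U'  b c x c b $  expand U' → λ
  4  $ U' c b     b c x c b $  match b
  5  $ U' c       c x c b $    match c
Stack after step 5: $ U' (top = U').

U'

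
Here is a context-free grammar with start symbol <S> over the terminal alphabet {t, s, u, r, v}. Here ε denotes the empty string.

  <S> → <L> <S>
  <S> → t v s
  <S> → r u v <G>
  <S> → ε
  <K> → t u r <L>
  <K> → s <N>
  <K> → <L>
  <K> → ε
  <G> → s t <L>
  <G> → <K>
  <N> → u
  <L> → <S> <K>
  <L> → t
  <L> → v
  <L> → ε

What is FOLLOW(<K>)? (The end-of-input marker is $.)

FIRST(<N>) = {u}
FIRST(<S>) = {ε, r, s, t, v}  (via <L> <S>)
FIRST(<K>) = {ε, r, s, t, v}  (via <L>)
FIRST(<G>) = {ε, r, s, t, v}  (via <K>)
FIRST(<L>) = {ε, r, s, t, v}  (via <S> <K>)
FOLLOW(<S>) includes $ since <S> is the start symbol.
FOLLOW(<S>): in <S>→<L> <S>, the suffix after <S> is empty (adds nothing new); in <L>→<S> <K>, <S> is followed by <K> with FIRST {ε, r, s, t, v}; in <L>→<S> <K>, the suffix after <S> is nullable, so FOLLOW(<S>) ⊇ FOLLOW(<L>) = {$, r, s, t, v}. Thus FOLLOW(<S>) = {$, r, s, t, v}.
FOLLOW(<G>): in <S>→r u v <G>, the suffix after <G> is empty, so FOLLOW(<G>) ⊇ FOLLOW(<S>) = {$, r, s, t, v}. Thus FOLLOW(<G>) = {$, r, s, t, v}.
FOLLOW(<K>): in <G>→<K>, the suffix after <K> is empty, so FOLLOW(<K>) ⊇ FOLLOW(<G>) = {$, r, s, t, v}; in <L>→<S> <K>, the suffix after <K> is empty, so FOLLOW(<K>) ⊇ FOLLOW(<L>) = {$, r, s, t, v}. Thus FOLLOW(<K>) = {$, r, s, t, v}.
FOLLOW(<N>): in <K>→s <N>, the suffix after <N> is empty, so FOLLOW(<N>) ⊇ FOLLOW(<K>) = {$, r, s, t, v}. Thus FOLLOW(<N>) = {$, r, s, t, v}.
FOLLOW(<L>): in <S>→<L> <S>, <L> is followed by <S> with FIRST {ε, r, s, t, v}; in <S>→<L> <S>, the suffix after <L> is nullable, so FOLLOW(<L>) ⊇ FOLLOW(<S>) = {$, r, s, t, v}; in <K>→t u r <L>, the suffix after <L> is empty, so FOLLOW(<L>) ⊇ FOLLOW(<K>) = {$, r, s, t, v}; in <K>→<L>, the suffix after <L> is empty, so FOLLOW(<L>) ⊇ FOLLOW(<K>) = {$, r, s, t, v}; in <G>→s t <L>, the suffix after <L> is empty, so FOLLOW(<L>) ⊇ FOLLOW(<G>) = {$, r, s, t, v}. Thus FOLLOW(<L>) = {$, r, s, t, v}.

{$, r, s, t, v}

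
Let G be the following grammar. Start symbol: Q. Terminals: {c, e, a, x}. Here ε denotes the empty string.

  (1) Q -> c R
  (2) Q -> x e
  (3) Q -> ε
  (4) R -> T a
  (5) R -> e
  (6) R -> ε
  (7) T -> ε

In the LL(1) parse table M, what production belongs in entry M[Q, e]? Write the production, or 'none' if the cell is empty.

none

FIRST(Q) = {ε, c, x}
FIRST(T) = {ε}
FIRST(R) = {ε, a, e}  (via T a)
FOLLOW(Q) includes $ since Q is the start symbol.
FOLLOW(Q): Q appears on no right-hand side. Thus FOLLOW(Q) = {$}.
For Q -> c R: FIRST(c R) = {c}, so it goes in M[Q, t] for t ∈ {c}.
For Q -> x e: FIRST(x e) = {x}, so it goes in M[Q, t] for t ∈ {x}.
For Q -> ε: FIRST(ε) = {ε}, so it goes in M[Q, t] for t ∈ {}; since ε ∈ FIRST, also for every t ∈ FOLLOW(Q) = {$}.
None of these place a production in M[Q, e].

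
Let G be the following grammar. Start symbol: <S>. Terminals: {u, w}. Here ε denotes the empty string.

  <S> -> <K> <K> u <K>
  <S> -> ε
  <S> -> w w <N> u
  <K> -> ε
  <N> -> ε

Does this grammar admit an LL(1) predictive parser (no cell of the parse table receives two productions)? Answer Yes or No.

Yes

FIRST(<S>) = {ε, u, w}
FIRST(<K>) = {ε}
FIRST(<N>) = {ε}
FOLLOW(<S>) = {$}
FOLLOW(<K>) = {$, u}
FOLLOW(<N>) = {u}
Each cell of M receives at most one production.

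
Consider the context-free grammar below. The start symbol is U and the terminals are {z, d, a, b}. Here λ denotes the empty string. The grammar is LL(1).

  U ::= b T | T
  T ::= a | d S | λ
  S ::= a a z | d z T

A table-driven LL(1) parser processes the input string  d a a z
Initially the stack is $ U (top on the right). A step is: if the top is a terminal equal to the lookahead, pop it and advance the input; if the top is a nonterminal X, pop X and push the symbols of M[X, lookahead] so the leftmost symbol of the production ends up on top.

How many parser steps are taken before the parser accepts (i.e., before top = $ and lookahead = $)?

     Stack    Input      Action
  1  $ U      d a a z $  expand U ::= T
  2  $ T      d a a z $  expand T ::= d S
  3  $ S d    d a a z $  match d
  4  $ S      a a z $    expand S ::= a a z
  5  $ z a a  a a z $    match a
  6  $ z a    a z $      match a
  7  $ z      z $        match z
Accept reached after 7 steps.

7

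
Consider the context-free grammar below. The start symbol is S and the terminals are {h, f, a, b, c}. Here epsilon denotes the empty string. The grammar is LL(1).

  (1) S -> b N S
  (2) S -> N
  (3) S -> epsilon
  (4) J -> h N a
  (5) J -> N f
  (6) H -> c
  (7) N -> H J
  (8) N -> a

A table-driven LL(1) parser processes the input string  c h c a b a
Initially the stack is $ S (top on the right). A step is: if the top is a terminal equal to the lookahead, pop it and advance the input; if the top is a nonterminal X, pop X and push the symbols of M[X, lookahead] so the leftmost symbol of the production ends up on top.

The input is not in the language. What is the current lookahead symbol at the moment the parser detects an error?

      Stack    Input          Action
   1  $ S      c h c a b a $  expand S -> N
   2  $ N      c h c a b a $  expand N -> H J
   3  $ J H    c h c a b a $  expand H -> c
   4  $ J c    c h c a b a $  match c
   5  $ J      h c a b a $    expand J -> h N a
   6  $ a N h  h c a b a $    match h
   7  $ a N    c a b a $      expand N -> H J
   8  $ a J H  c a b a $      expand H -> c
   9  $ a J c  c a b a $      match c
  10  $ a J    a b a $        expand J -> N f
  11  $ a f N  a b a $        expand N -> a
  12  $ a f a  a b a $        match a
  13  $ a f    b a $          error: top is terminal f but lookahead is b

b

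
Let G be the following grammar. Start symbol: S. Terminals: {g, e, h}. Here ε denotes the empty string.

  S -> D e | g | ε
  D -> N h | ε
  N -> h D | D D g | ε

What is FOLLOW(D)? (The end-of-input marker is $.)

FIRST(S): from S->D e we get {e, g, h}; from S->g we get {g}; from S->ε we get {ε}. So FIRST(S) = {ε, e, g, h}.
FIRST(D): from D->N h we get {g, h}; from D->ε we get {ε}. So FIRST(D) = {ε, g, h}.
FIRST(N): from N->h D we get {h}; from N->D D g we get {g, h}; from N->ε we get {ε}. So FIRST(N) = {ε, g, h}.
FOLLOW(S) includes $ since S is the start symbol.
FOLLOW(S): S appears on no right-hand side. Thus FOLLOW(S) = {$}.
FOLLOW(N): in D->N h, N is followed by h with FIRST {h}. Thus FOLLOW(N) = {h}.
FOLLOW(D): in S->D e, D is followed by e with FIRST {e}; in N->h D, the suffix after D is empty, so FOLLOW(D) ⊇ FOLLOW(N) = {h}; in N->D D g (occurrence 1), D is followed by D g with FIRST {g, h}; in N->D D g (occurrence 2), D is followed by g with FIRST {g}. Thus FOLLOW(D) = {e, g, h}.

{e, g, h}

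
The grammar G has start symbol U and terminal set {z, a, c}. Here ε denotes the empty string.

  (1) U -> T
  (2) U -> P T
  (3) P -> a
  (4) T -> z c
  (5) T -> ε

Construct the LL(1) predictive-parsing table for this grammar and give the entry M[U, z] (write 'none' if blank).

U -> T

FIRST(P) = {a}
FIRST(T) = {ε, z}
FIRST(U) = {ε, a, z}  (via T, P T)
FOLLOW(U) includes $ since U is the start symbol.
FOLLOW(U): U appears on no right-hand side. Thus FOLLOW(U) = {$}.
For U -> T: FIRST(T) = {ε, z}, so it goes in M[U, t] for t ∈ {z}; since ε ∈ FIRST, also for every t ∈ FOLLOW(U) = {$}.
For U -> P T: FIRST(P T) = {a}, so it goes in M[U, t] for t ∈ {a}.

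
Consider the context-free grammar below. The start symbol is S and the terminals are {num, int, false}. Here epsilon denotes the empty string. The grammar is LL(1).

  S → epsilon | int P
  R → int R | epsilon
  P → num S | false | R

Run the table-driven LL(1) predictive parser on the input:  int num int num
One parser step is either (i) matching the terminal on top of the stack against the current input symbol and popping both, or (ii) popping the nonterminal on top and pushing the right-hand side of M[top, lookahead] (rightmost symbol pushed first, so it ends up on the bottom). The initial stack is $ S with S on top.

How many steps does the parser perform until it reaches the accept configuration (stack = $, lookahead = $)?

     Stack    Input              Action
  1  $ S      int num int num $  expand S → int P
  2  $ P int  int num int num $  match int
  3  $ P      num int num $      expand P → num S
  4  $ S num  num int num $      match num
  5  $ S      int num $          expand S → int P
  6  $ P int  int num $          match int
  7  $ P      num $              expand P → num S
  8  $ S num  num $              match num
  9  $ S      $                  expand S → epsilon
Accept reached after 9 steps.

9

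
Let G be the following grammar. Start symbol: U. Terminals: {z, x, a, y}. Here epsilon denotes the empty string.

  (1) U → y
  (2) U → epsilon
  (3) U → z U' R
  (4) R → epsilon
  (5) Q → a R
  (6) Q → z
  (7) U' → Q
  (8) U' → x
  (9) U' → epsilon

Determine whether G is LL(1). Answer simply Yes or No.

FIRST(U) = {epsilon, y, z}
FIRST(R) = {epsilon}
FIRST(Q) = {a, z}
FIRST(U') = {epsilon, a, x, z}
FOLLOW(U) = {$}
FOLLOW(R) = {$}
FOLLOW(Q) = {$}
FOLLOW(U') = {$}
Each cell of M receives at most one production.

Yes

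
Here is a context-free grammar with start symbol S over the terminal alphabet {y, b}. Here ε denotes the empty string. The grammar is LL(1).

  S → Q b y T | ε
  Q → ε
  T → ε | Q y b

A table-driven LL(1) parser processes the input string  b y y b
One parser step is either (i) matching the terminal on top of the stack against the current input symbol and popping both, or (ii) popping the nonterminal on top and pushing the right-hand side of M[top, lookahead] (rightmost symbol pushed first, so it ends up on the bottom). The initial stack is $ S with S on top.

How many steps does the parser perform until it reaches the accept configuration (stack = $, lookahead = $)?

step 1: stack=$ S  input=b y y b $  — expand S → Q b y T
step 2: stack=$ T y b Q  input=b y y b $  — expand Q → ε
step 3: stack=$ T y b  input=b y y b $  — match b
step 4: stack=$ T y  input=y y b $  — match y
step 5: stack=$ T  input=y b $  — expand T → Q y b
step 6: stack=$ b y Q  input=y b $  — expand Q → ε
step 7: stack=$ b y  input=y b $  — match y
step 8: stack=$ b  input=b $  — match b
Accept reached after 8 steps.

8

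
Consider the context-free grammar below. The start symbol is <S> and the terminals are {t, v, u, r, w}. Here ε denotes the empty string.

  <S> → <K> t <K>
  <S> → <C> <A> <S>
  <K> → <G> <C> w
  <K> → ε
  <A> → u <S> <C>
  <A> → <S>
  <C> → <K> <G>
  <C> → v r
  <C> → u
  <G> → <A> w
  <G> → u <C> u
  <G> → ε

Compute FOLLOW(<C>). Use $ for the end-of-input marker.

FIRST(<S>) = {t, u, v, w}  (via <K> t <K>, <C> <A> <S>)
FIRST(<A>) = {t, u, v, w}  (via <S>)
FIRST(<G>) = {ε, t, u, v, w}  (via <A> w)
FIRST(<K>) = {ε, t, u, v, w}  (via <G> <C> w)
FIRST(<C>) = {ε, t, u, v, w}  (via <K> <G>)
FOLLOW(<S>) includes $ since <S> is the start symbol.
FOLLOW(<A>): in <S>→<C> <A> <S>, <A> is followed by <S> with FIRST {t, u, v, w}; in <G>→<A> w, <A> is followed by w with FIRST {w}. Thus FOLLOW(<A>) = {t, u, v, w}.
FOLLOW(<S>): in <S>→<C> <A> <S>, the suffix after <S> is empty (adds nothing new); in <A>→u <S> <C>, <S> is followed by <C> with FIRST {ε, t, u, v, w}; in <A>→u <S> <C>, the suffix after <S> is nullable, so FOLLOW(<S>) ⊇ FOLLOW(<A>) = {t, u, v, w}; in <A>→<S>, the suffix after <S> is empty, so FOLLOW(<S>) ⊇ FOLLOW(<A>) = {t, u, v, w}. Thus FOLLOW(<S>) = {$, t, u, v, w}.
FOLLOW(<C>): in <S>→<C> <A> <S>, <C> is followed by <A> <S> with FIRST {t, u, v, w}; in <K>→<G> <C> w, <C> is followed by w with FIRST {w}; in <A>→u <S> <C>, the suffix after <C> is empty, so FOLLOW(<C>) ⊇ FOLLOW(<A>) = {t, u, v, w}; in <G>→u <C> u, <C> is followed by u with FIRST {u}. Thus FOLLOW(<C>) = {t, u, v, w}.
FOLLOW(<K>): in <S>→<K> t <K> (occurrence 1), <K> is followed by t <K> with FIRST {t}; in <S>→<K> t <K> (occurrence 2), the suffix after <K> is empty, so FOLLOW(<K>) ⊇ FOLLOW(<S>) = {$, t, u, v, w}; in <C>→<K> <G>, <K> is followed by <G> with FIRST {ε, t, u, v, w}; in <C>→<K> <G>, the suffix after <K> is nullable, so FOLLOW(<K>) ⊇ FOLLOW(<C>) = {t, u, v, w}. Thus FOLLOW(<K>) = {$, t, u, v, w}.
FOLLOW(<G>): in <K>→<G> <C> w, <G> is followed by <C> w with FIRST {t, u, v, w}; in <C>→<K> <G>, the suffix after <G> is empty, so FOLLOW(<G>) ⊇ FOLLOW(<C>) = {t, u, v, w}. Thus FOLLOW(<G>) = {t, u, v, w}.

{t, u, v, w}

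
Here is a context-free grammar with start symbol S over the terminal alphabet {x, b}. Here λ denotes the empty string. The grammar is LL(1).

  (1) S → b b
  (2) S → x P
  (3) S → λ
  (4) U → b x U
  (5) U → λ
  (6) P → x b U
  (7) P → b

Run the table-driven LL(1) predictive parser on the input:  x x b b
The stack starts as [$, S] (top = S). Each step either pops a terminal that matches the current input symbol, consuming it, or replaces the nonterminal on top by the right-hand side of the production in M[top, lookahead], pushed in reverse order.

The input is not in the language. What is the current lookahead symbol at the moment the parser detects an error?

$

     Stack    Input      Action
  1  $ S      x x b b $  expand S → x P
  2  $ P x    x x b b $  match x
  3  $ P      x b b $    expand P → x b U
  4  $ U b x  x b b $    match x
  5  $ U b    b b $      match b
  6  $ U      b $        expand U → b x U
  7  $ U x b  b $        match b
  8  $ U x    $          error: top is terminal x but lookahead is $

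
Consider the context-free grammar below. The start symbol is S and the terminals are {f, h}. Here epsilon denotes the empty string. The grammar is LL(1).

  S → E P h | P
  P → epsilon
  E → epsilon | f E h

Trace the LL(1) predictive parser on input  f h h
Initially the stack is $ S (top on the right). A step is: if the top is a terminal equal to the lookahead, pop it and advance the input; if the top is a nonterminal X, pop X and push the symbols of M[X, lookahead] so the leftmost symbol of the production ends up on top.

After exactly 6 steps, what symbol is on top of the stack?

h

     Stack        Input    Action
  1  $ S          f h h $  expand S → E P h
  2  $ h P E      f h h $  expand E → f E h
  3  $ h P h E f  f h h $  match f
  4  $ h P h E    h h $    expand E → epsilon
  5  $ h P h      h h $    match h
  6  $ h P        h $      expand P → epsilon
Stack after step 6: $ h (top = h).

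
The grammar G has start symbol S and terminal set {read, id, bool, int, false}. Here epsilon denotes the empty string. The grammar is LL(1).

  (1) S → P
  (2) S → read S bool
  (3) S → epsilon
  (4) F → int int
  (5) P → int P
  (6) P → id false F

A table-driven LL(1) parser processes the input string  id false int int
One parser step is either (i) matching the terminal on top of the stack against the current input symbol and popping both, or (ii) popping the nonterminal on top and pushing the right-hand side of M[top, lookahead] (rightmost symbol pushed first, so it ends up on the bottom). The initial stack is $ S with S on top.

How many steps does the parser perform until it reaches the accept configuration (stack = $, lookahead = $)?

     Stack         Input               Action
  1  $ S           id false int int $  expand S → P
  2  $ P           id false int int $  expand P → id false F
  3  $ F false id  id false int int $  match id
  4  $ F false     false int int $     match false
  5  $ F           int int $           expand F → int int
  6  $ int int     int int $           match int
  7  $ int         int $               match int
Accept reached after 7 steps.

7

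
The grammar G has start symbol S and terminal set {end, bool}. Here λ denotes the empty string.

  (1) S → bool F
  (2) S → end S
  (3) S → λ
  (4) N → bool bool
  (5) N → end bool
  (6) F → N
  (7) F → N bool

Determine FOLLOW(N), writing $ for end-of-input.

FIRST(S): from S→bool F we get {bool}; from S→end S we get {end}; from S→λ we get {λ}. So FIRST(S) = {λ, bool, end}.
FIRST(N): from N→bool bool we get {bool}; from N→end bool we get {end}. So FIRST(N) = {bool, end}.
FIRST(F): from F→N we get {bool, end}; from F→N bool we get {bool, end}. So FIRST(F) = {bool, end}.
FOLLOW(S) includes $ since S is the start symbol.
FOLLOW(S): in S→end S, the suffix after S is empty (adds nothing new). Thus FOLLOW(S) = {$}.
FOLLOW(F): in S→bool F, the suffix after F is empty, so FOLLOW(F) ⊇ FOLLOW(S) = {$}. Thus FOLLOW(F) = {$}.
FOLLOW(N): in F→N, the suffix after N is empty, so FOLLOW(N) ⊇ FOLLOW(F) = {$}; in F→N bool, N is followed by bool with FIRST {bool}. Thus FOLLOW(N) = {$, bool}.

{$, bool}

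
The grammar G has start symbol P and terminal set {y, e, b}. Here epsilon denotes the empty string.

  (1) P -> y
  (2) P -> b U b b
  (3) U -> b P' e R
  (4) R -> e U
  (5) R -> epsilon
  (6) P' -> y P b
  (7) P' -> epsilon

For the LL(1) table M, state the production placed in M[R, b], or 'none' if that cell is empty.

FIRST(P) = {b, y}
FIRST(U) = {b}
FIRST(R) = {epsilon, e}
FIRST(P') = {epsilon, y}
FOLLOW(P) includes $ since P is the start symbol.
FOLLOW(U): in P->b U b b, U is followed by b b with FIRST {b}; in R->e U, the suffix after U is empty, so FOLLOW(U) ⊇ FOLLOW(R) = {b}. Thus FOLLOW(U) = {b}.
FOLLOW(R): in U->b P' e R, the suffix after R is empty, so FOLLOW(R) ⊇ FOLLOW(U) = {b}. Thus FOLLOW(R) = {b}.
For R -> e U: FIRST(e U) = {e}, so it goes in M[R, t] for t ∈ {e}.
For R -> epsilon: FIRST(epsilon) = {epsilon}, so it goes in M[R, t] for t ∈ {}; since epsilon ∈ FIRST, also for every t ∈ FOLLOW(R) = {b}.

R -> epsilon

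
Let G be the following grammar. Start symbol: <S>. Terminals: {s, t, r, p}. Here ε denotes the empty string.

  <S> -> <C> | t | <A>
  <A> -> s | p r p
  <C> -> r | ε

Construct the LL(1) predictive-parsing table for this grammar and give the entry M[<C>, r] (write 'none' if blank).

<C> -> r

FIRST(<A>) = {p, s}
FIRST(<C>) = {ε, r}
FIRST(<S>) = {ε, p, r, s, t}  (via <C>, <A>)
FOLLOW(<S>) includes $ since <S> is the start symbol.
FOLLOW(<S>): <S> appears on no right-hand side. Thus FOLLOW(<S>) = {$}.
FOLLOW(<C>): in <S>-><C>, the suffix after <C> is empty, so FOLLOW(<C>) ⊇ FOLLOW(<S>) = {$}. Thus FOLLOW(<C>) = {$}.
For <C> -> r: FIRST(r) = {r}, so it goes in M[<C>, t] for t ∈ {r}.
For <C> -> ε: FIRST(ε) = {ε}, so it goes in M[<C>, t] for t ∈ {}; since ε ∈ FIRST, also for every t ∈ FOLLOW(<C>) = {$}.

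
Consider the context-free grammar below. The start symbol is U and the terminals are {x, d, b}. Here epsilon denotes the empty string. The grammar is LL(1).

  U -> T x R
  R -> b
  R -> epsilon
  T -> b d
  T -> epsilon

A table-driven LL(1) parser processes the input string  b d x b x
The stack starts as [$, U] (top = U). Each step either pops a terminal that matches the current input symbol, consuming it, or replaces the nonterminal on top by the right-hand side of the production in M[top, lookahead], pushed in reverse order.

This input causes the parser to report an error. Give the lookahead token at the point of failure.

x

     Stack      Input        Action
  1  $ U        b d x b x $  expand U -> T x R
  2  $ R x T    b d x b x $  expand T -> b d
  3  $ R x d b  b d x b x $  match b
  4  $ R x d    d x b x $    match d
  5  $ R x      x b x $      match x
  6  $ R        b x $        expand R -> b
  7  $ b        b x $        match b
  8  $          x $          error: stack empty but input remains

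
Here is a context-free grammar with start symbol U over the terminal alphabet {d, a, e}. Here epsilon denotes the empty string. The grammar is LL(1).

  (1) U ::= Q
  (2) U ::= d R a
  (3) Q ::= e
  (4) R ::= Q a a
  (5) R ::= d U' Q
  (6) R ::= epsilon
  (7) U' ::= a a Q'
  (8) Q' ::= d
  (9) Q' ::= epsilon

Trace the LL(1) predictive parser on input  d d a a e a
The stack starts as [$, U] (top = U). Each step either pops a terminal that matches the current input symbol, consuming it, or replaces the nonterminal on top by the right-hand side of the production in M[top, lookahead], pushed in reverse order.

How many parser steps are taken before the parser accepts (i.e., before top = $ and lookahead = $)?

step 1: stack=$ U  input=d d a a e a $  — expand U ::= d R a
step 2: stack=$ a R d  input=d d a a e a $  — match d
step 3: stack=$ a R  input=d a a e a $  — expand R ::= d U' Q
step 4: stack=$ a Q U' d  input=d a a e a $  — match d
step 5: stack=$ a Q U'  input=a a e a $  — expand U' ::= a a Q'
step 6: stack=$ a Q Q' a a  input=a a e a $  — match a
step 7: stack=$ a Q Q' a  input=a e a $  — match a
step 8: stack=$ a Q Q'  input=e a $  — expand Q' ::= epsilon
step 9: stack=$ a Q  input=e a $  — expand Q ::= e
step 10: stack=$ a e  input=e a $  — match e
step 11: stack=$ a  input=a $  — match a
Accept reached after 11 steps.

11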